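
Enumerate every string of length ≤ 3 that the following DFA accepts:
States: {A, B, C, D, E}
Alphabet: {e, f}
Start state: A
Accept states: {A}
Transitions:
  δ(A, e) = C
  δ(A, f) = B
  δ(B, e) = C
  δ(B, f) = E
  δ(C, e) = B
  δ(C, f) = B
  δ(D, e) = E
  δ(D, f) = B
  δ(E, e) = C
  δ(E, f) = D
ε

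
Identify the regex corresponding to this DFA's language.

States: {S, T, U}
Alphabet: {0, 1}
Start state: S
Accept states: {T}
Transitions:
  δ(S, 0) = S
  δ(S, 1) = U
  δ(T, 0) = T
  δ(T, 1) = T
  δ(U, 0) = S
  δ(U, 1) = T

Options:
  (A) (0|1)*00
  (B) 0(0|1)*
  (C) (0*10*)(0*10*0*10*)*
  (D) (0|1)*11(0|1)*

Check each option against the DFA on short strings; one disagreement eliminates an option:
  (A) (0|1)*00: on '00' the DFA goes S → S → S and rejects (S ∉ Accept), but the regex matches it → eliminate
  (B) 0(0|1)*: on '0' the DFA goes S → S and rejects (S ∉ Accept), but the regex matches it → eliminate
  (C) (0*10*)(0*10*0*10*)*: on '1' the DFA goes S → U and rejects (U ∉ Accept), but the regex matches it → eliminate
  (D) (0|1)*11(0|1)*: agrees with the DFA on every string of length ≤ 6
Only (D) is consistent with the DFA.
(D) (0|1)*11(0|1)*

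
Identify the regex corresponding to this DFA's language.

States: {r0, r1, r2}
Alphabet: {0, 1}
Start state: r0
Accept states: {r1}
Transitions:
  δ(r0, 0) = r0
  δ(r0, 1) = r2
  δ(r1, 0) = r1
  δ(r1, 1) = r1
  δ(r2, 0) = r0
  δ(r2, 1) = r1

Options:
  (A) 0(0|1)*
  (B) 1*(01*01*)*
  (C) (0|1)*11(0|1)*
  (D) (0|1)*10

Check each option against the DFA on short strings; one disagreement eliminates an option:
  (A) 0(0|1)*: on '0' the DFA goes r0 → r0 and rejects (r0 ∉ Accept), but the regex matches it → eliminate
  (B) 1*(01*01*)*: on ε the DFA stays in r0 and rejects (r0 ∉ Accept), but the regex matches it → eliminate
  (C) (0|1)*11(0|1)*: agrees with the DFA on every string of length ≤ 6
  (D) (0|1)*10: on '10' the DFA goes r0 → r2 → r0 and rejects (r0 ∉ Accept), but the regex matches it → eliminate
Only (C) is consistent with the DFA.
(C) (0|1)*11(0|1)*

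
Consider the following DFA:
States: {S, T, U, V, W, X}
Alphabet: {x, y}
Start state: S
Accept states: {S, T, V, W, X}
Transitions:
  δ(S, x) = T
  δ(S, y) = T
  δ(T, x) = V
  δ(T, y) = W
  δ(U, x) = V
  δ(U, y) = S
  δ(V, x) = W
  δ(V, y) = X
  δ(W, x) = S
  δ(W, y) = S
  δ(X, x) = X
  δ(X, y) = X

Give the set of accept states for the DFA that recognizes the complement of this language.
Complement accept states = All states \ Original accept states
= {S, T, U, V, W, X} \ {S, T, V, W, X}
{U}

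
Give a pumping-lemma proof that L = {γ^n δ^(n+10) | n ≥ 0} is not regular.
Assume L is regular with pumping length p. Idea: pumping the γ-block breaks the fixed offset of 10.
Choose s = γ^p δ^(p+10) ∈ L. By the pumping lemma, s = xyz with |xy| ≤ p, |y| > 0, so y = γ^k with k ≥ 1. Then xy²z = γ^(p+k) δ^(p+10). For this to be in L we would need p+10 = (p+k)+10, i.e. k = 0, contradicting k ≥ 1. So xy²z ∉ L.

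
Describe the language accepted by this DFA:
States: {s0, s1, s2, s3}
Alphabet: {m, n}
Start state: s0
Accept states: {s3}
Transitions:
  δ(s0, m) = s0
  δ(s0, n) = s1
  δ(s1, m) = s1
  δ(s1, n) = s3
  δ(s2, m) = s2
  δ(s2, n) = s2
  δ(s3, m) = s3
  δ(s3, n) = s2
Testing a few strings:
  'nnnm' → reject
  'nnmn' → reject
  'm' → reject
  'nm' → reject
State roles: s0=zero n's; s1=one n; s2=≥ three n's (dead); s3=two n's
All strings over {m,n} containing exactly two n's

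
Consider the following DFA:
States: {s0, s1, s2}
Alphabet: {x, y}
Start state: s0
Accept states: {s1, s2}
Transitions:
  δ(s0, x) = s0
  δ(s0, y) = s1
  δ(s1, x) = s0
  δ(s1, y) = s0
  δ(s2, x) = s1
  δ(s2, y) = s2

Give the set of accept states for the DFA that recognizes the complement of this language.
Complement accept states = All states \ Original accept states
= {s0, s1, s2} \ {s1, s2}
{s0}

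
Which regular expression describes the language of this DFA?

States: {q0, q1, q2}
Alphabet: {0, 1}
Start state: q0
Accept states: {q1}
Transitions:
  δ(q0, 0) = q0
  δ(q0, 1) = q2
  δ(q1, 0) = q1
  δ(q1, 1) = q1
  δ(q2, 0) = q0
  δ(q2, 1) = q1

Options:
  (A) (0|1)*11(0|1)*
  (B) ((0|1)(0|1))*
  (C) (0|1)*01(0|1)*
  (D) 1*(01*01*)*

Check each option against the DFA on short strings; one disagreement eliminates an option:
  (A) (0|1)*11(0|1)*: agrees with the DFA on every string of length ≤ 6
  (B) ((0|1)(0|1))*: on ε the DFA stays in q0 and rejects (q0 ∉ Accept), but the regex matches it → eliminate
  (C) (0|1)*01(0|1)*: on '01' the DFA goes q0 → q0 → q2 and rejects (q2 ∉ Accept), but the regex matches it → eliminate
  (D) 1*(01*01*)*: on ε the DFA stays in q0 and rejects (q0 ∉ Accept), but the regex matches it → eliminate
Only (A) is consistent with the DFA.
(A) (0|1)*11(0|1)*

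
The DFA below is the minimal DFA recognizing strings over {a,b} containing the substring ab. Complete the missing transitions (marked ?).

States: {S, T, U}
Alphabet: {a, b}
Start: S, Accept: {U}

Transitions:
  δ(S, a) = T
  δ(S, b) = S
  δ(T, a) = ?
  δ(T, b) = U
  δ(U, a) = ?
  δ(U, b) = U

From the language and accept set, identify what each state tracks — S: no a seen yet; T: seen a a, waiting for b; U: substring ab seen.
Each missing δ(q, a) is the state matching the new tracked value after reading a.
δ(T, a) = T; δ(U, a) = U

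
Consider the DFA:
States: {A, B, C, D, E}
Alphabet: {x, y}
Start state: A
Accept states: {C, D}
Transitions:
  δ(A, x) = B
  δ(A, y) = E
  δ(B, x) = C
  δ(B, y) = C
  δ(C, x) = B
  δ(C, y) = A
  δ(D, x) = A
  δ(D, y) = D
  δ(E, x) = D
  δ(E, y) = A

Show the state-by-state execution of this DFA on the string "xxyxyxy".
read 'x': A → B
  read 'x': B → C
  read 'y': C → A
  read 'x': A → B
  read 'y': B → C
  read 'x': C → B
  read 'y': B → C
A -> B -> C -> A -> B -> C -> B -> C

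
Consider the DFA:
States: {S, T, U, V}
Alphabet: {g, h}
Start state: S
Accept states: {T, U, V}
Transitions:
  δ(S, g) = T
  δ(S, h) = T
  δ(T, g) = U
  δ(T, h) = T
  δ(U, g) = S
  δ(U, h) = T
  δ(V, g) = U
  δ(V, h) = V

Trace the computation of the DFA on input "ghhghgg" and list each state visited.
read 'g': S → T
  read 'h': T → T
  read 'h': T → T
  read 'g': T → U
  read 'h': U → T
  read 'g': T → U
  read 'g': U → S
S -> T -> T -> T -> U -> T -> U -> S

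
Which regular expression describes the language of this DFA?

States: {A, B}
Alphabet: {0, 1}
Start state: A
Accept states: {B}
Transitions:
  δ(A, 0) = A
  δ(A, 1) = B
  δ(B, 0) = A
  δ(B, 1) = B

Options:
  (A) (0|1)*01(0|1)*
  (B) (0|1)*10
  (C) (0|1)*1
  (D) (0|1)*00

Check each option against the DFA on short strings; one disagreement eliminates an option:
  (A) (0|1)*01(0|1)*: on '1' the DFA goes A → B and accepts (B ∈ Accept), but the regex does not match it → eliminate
  (B) (0|1)*10: on '1' the DFA goes A → B and accepts (B ∈ Accept), but the regex does not match it → eliminate
  (C) (0|1)*1: agrees with the DFA on every string of length ≤ 6
  (D) (0|1)*00: on '1' the DFA goes A → B and accepts (B ∈ Accept), but the regex does not match it → eliminate
Only (C) is consistent with the DFA.
(C) (0|1)*1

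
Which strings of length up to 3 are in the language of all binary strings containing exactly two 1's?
11, 011, 101, 110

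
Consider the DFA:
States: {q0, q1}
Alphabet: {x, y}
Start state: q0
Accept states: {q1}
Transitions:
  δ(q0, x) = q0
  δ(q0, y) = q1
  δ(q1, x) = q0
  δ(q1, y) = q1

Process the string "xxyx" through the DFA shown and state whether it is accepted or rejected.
Processing string "xxyx":
  q0 --x--> q0
  q0 --x--> q0
  q0 --y--> q1
  q1 --x--> q0
Final state: q0
Accept states: {q1}
No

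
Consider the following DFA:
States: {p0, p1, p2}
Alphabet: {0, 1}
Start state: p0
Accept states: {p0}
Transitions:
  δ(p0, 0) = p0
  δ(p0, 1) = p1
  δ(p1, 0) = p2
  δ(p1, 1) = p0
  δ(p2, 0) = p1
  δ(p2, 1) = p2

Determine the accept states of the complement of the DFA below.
Complement accept states = All states \ Original accept states
= {p0, p1, p2} \ {p0}
{p1, p2}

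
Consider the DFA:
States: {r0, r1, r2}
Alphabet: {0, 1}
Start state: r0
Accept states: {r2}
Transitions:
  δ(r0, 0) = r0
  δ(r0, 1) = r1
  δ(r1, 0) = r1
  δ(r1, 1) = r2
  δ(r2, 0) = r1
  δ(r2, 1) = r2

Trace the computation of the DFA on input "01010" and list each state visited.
read '0': r0 → r0
  read '1': r0 → r1
  read '0': r1 → r1
  read '1': r1 → r2
  read '0': r2 → r1
r0 -> r0 -> r1 -> r1 -> r2 -> r1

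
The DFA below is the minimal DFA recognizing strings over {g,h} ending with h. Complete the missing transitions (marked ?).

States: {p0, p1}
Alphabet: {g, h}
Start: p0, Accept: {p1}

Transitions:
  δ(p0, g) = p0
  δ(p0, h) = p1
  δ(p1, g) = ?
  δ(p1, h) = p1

From the language and accept set, identify what each state tracks — p0: last symbol not h; p1: last symbol is h.
Each missing δ(q, a) is the state matching the new tracked value after reading a.
δ(p1, g) = p0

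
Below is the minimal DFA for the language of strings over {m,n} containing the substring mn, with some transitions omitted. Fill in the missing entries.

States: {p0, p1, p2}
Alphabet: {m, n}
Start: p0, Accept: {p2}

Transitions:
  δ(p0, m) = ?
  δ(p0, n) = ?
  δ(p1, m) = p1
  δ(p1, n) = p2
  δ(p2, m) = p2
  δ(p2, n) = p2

From the language and accept set, identify what each state tracks — p0: no m seen yet; p1: seen a m, waiting for n; p2: substring mn seen.
Each missing δ(q, a) is the state matching the new tracked value after reading a.
δ(p0, m) = p1; δ(p0, n) = p0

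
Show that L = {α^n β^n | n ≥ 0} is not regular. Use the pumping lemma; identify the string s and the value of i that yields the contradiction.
Assume L is regular with pumping length p. Idea: pumping the α-block changes the count balance.
Choose s = α^p β^p (length 2p ≥ p). By the pumping lemma, s = xyz with |xy| ≤ p, |y| > 0. So y = α^k for some k > 0 (since xy is entirely within the α's). Pumping gives xy²z = α^(p+k) β^p, which is not in L since p+k ≠ p.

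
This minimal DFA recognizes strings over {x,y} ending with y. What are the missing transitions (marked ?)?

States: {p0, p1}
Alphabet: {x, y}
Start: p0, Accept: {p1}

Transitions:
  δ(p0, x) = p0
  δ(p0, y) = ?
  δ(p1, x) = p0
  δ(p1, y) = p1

From the language and accept set, identify what each state tracks — p0: last symbol not y; p1: last symbol is y.
Each missing δ(q, a) is the state matching the new tracked value after reading a.
δ(p0, y) = p1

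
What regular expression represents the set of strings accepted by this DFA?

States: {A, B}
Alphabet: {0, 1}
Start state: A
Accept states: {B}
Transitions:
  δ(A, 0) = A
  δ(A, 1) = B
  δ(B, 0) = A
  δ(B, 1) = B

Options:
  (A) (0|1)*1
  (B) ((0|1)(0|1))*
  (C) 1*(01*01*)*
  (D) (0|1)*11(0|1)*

Check each option against the DFA on short strings; one disagreement eliminates an option:
  (A) (0|1)*1: agrees with the DFA on every string of length ≤ 6
  (B) ((0|1)(0|1))*: on ε the DFA stays in A and rejects (A ∉ Accept), but the regex matches it → eliminate
  (C) 1*(01*01*)*: on ε the DFA stays in A and rejects (A ∉ Accept), but the regex matches it → eliminate
  (D) (0|1)*11(0|1)*: on '1' the DFA goes A → B and accepts (B ∈ Accept), but the regex does not match it → eliminate
Only (A) is consistent with the DFA.
(A) (0|1)*1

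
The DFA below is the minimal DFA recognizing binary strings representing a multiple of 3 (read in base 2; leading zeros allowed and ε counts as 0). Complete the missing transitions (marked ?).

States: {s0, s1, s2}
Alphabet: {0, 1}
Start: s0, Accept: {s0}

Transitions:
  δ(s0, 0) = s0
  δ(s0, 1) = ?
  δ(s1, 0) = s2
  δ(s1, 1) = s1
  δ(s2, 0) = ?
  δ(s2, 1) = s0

From the language and accept set, identify what each state tracks — s0: value ≡ 0 (mod 3); s1: value ≡ 2 (mod 3); s2: value ≡ 1 (mod 3).
Each missing δ(q, a) is the state matching the new tracked value after reading a.
δ(s0, 1) = s2; δ(s2, 0) = s1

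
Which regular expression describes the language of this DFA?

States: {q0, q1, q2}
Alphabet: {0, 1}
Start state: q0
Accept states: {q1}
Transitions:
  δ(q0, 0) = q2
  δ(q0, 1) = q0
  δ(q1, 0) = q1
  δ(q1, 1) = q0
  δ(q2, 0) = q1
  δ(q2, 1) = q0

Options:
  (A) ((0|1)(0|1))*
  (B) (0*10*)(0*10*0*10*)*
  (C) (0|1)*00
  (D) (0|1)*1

Check each option against the DFA on short strings; one disagreement eliminates an option:
  (A) ((0|1)(0|1))*: on ε the DFA stays in q0 and rejects (q0 ∉ Accept), but the regex matches it → eliminate
  (B) (0*10*)(0*10*0*10*)*: on '1' the DFA goes q0 → q0 and rejects (q0 ∉ Accept), but the regex matches it → eliminate
  (C) (0|1)*00: agrees with the DFA on every string of length ≤ 6
  (D) (0|1)*1: on '1' the DFA goes q0 → q0 and rejects (q0 ∉ Accept), but the regex matches it → eliminate
Only (C) is consistent with the DFA.
(C) (0|1)*00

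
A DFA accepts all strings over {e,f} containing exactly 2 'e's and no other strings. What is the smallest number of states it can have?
By Myhill–Nerode, count the distinguishable equivalence classes: 4 classes — having seen 0, 1, 2, or >2 copies of 'e'; the count-2 class is the only accepting one and >2 is dead.
4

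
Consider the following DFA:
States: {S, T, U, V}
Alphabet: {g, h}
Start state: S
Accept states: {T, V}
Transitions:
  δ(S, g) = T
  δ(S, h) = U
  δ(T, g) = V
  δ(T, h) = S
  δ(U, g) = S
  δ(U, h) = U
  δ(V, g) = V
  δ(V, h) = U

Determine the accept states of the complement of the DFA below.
Complement accept states = All states \ Original accept states
= {S, T, U, V} \ {T, V}
{S, U}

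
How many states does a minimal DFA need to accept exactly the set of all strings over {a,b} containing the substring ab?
By Myhill–Nerode, count the distinguishable equivalence classes: 3 classes — one per longest suffix of the input that is a prefix of 'ab' (lengths 0 through 1), plus an absorbing 'already seen ab' class.
3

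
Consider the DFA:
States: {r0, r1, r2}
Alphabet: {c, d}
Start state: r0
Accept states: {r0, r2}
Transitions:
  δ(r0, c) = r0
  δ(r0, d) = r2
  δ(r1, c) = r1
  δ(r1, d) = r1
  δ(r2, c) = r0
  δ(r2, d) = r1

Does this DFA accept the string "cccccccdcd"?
Processing string "cccccccdcd":
  r0 --c--> r0
  r0 --c--> r0
  r0 --c--> r0
  r0 --c--> r0
  r0 --c--> r0
  r0 --c--> r0
  r0 --c--> r0
  r0 --d--> r2
  r2 --c--> r0
  r0 --d--> r2
Final state: r2
Accept states: {r0, r2}
Yes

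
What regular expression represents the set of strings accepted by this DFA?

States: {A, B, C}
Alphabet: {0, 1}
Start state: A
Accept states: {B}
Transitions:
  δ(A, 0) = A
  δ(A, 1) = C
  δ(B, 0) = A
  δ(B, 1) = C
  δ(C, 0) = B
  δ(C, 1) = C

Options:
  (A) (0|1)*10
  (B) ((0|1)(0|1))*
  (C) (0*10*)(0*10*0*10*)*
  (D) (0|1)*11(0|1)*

Check each option against the DFA on short strings; one disagreement eliminates an option:
  (A) (0|1)*10: agrees with the DFA on every string of length ≤ 6
  (B) ((0|1)(0|1))*: on ε the DFA stays in A and rejects (A ∉ Accept), but the regex matches it → eliminate
  (C) (0*10*)(0*10*0*10*)*: on '1' the DFA goes A → C and rejects (C ∉ Accept), but the regex matches it → eliminate
  (D) (0|1)*11(0|1)*: on '10' the DFA goes A → C → B and accepts (B ∈ Accept), but the regex does not match it → eliminate
Only (A) is consistent with the DFA.
(A) (0|1)*10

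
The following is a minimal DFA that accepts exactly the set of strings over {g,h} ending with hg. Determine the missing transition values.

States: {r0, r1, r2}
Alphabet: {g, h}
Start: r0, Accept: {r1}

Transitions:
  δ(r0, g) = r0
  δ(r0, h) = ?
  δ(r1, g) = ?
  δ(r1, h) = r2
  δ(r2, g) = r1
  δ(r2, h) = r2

From the language and accept set, identify what each state tracks — r0: no suffix match; r1: suffix is hg; r2: one trailing h.
Each missing δ(q, a) is the state matching the new tracked value after reading a.
δ(r0, h) = r2; δ(r1, g) = r0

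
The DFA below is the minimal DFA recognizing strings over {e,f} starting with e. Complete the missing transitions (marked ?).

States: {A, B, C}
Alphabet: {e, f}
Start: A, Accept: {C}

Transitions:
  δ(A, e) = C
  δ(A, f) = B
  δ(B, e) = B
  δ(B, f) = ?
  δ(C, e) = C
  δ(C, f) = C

From the language and accept set, identify what each state tracks — A: no input read; B: started with f (dead); C: started with e.
Each missing δ(q, a) is the state matching the new tracked value after reading a.
δ(B, f) = B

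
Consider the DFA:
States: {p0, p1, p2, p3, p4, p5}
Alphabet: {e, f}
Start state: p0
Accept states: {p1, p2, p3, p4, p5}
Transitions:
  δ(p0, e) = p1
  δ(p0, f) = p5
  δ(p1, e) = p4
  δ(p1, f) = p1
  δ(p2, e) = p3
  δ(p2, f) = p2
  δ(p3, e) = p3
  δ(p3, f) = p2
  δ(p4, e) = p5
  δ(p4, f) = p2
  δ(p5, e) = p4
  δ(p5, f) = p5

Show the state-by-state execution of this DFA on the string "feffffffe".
read 'f': p0 → p5
  read 'e': p5 → p4
  read 'f': p4 → p2
  read 'f': p2 → p2
  read 'f': p2 → p2
  read 'f': p2 → p2
  read 'f': p2 → p2
  read 'f': p2 → p2
  read 'e': p2 → p3
p0 -> p5 -> p4 -> p2 -> p2 -> p2 -> p2 -> p2 -> p2 -> p3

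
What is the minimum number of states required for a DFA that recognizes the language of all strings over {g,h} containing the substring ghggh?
By Myhill–Nerode, count the distinguishable equivalence classes: 6 classes — one per longest suffix of the input that is a prefix of 'ghggh' (lengths 0 through 4), plus an absorbing 'already seen ghggh' class.
6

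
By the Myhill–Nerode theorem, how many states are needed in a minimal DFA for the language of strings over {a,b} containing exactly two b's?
By Myhill–Nerode, count the distinguishable equivalence classes: four classes — 0, 1, 2, or ≥3 b's seen.
4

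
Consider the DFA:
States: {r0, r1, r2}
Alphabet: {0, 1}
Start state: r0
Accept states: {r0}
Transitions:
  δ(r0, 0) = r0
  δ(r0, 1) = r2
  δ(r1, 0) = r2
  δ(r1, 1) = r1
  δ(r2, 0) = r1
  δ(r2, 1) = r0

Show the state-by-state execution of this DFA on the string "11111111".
read '1': r0 → r2
  read '1': r2 → r0
  read '1': r0 → r2
  read '1': r2 → r0
  read '1': r0 → r2
  read '1': r2 → r0
  read '1': r0 → r2
  read '1': r2 → r0
r0 -> r2 -> r0 -> r2 -> r0 -> r2 -> r0 -> r2 -> r0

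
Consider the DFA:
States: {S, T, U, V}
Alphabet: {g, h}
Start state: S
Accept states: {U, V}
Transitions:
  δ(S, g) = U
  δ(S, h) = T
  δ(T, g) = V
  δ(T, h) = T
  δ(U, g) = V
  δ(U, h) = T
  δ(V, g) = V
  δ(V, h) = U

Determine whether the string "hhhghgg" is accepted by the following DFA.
Processing string "hhhghgg":
  S --h--> T
  T --h--> T
  T --h--> T
  T --g--> V
  V --h--> U
  U --g--> V
  V --g--> V
Final state: V
Accept states: {U, V}
Yes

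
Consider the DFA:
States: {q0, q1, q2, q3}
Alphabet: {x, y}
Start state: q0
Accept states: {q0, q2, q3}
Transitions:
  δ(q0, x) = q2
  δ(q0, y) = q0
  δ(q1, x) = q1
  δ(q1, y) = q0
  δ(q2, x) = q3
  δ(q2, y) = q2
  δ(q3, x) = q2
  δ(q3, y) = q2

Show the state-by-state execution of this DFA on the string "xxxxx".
read 'x': q0 → q2
  read 'x': q2 → q3
  read 'x': q3 → q2
  read 'x': q2 → q3
  read 'x': q3 → q2
q0 -> q2 -> q3 -> q2 -> q3 -> q2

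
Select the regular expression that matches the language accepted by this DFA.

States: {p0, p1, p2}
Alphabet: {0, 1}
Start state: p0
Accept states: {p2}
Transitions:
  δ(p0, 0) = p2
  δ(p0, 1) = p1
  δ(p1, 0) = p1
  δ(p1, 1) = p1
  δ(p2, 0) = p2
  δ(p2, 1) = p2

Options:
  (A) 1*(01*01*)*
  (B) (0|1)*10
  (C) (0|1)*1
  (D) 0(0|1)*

Check each option against the DFA on short strings; one disagreement eliminates an option:
  (A) 1*(01*01*)*: on ε the DFA stays in p0 and rejects (p0 ∉ Accept), but the regex matches it → eliminate
  (B) (0|1)*10: on '0' the DFA goes p0 → p2 and accepts (p2 ∈ Accept), but the regex does not match it → eliminate
  (C) (0|1)*1: on '0' the DFA goes p0 → p2 and accepts (p2 ∈ Accept), but the regex does not match it → eliminate
  (D) 0(0|1)*: agrees with the DFA on every string of length ≤ 6
Only (D) is consistent with the DFA.
(D) 0(0|1)*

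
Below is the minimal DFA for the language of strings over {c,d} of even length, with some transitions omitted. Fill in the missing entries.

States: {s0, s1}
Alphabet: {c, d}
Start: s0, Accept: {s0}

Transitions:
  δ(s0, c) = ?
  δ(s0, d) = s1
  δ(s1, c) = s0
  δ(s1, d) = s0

From the language and accept set, identify what each state tracks — s0: even length so far; s1: odd length so far.
Each missing δ(q, a) is the state matching the new tracked value after reading a.
δ(s0, c) = s1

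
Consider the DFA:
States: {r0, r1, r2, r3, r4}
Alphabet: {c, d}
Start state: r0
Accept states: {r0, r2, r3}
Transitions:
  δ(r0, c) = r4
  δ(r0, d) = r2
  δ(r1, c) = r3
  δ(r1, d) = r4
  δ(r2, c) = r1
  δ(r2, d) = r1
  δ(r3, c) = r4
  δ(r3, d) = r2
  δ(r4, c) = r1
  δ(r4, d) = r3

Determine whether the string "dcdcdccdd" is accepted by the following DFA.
Processing string "dcdcdccdd":
  r0 --d--> r2
  r2 --c--> r1
  r1 --d--> r4
  r4 --c--> r1
  r1 --d--> r4
  r4 --c--> r1
  r1 --c--> r3
  r3 --d--> r2
  r2 --d--> r1
Final state: r1
Accept states: {r0, r2, r3}
No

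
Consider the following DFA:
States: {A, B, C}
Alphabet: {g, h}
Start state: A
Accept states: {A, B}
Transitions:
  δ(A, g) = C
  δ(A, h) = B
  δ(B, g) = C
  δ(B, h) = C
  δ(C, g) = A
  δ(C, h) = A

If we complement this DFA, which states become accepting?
Complement accept states = All states \ Original accept states
= {A, B, C} \ {A, B}
{C}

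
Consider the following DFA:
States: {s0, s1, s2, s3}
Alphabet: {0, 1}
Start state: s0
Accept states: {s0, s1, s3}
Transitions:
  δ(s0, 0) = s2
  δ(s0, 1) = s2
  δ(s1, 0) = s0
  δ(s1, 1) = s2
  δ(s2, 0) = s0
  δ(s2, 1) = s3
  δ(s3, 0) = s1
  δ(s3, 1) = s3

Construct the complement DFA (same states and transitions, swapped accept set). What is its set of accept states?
Complement accept states = All states \ Original accept states
= {s0, s1, s2, s3} \ {s0, s1, s3}
{s2}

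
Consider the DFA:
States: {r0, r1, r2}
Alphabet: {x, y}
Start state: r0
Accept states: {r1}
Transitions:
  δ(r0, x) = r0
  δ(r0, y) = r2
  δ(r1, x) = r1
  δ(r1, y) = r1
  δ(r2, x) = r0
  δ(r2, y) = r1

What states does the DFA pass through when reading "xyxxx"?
read 'x': r0 → r0
  read 'y': r0 → r2
  read 'x': r2 → r0
  read 'x': r0 → r0
  read 'x': r0 → r0
r0 -> r0 -> r2 -> r0 -> r0 -> r0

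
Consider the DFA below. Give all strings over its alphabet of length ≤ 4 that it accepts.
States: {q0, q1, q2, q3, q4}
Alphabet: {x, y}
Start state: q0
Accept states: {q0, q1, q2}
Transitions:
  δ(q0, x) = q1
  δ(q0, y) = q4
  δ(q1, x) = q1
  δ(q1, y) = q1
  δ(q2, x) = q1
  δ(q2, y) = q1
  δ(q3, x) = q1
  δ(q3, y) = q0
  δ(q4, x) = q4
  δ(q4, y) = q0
ε, x, xx, xy, yy, xxx, xxy, xyx, xyy, yxy, yyx, xxxx, xxxy, xxyx, xxyy, xyxx, xyxy, xyyx, xyyy, yxxy, yxyx, yyxx, yyxy, yyyy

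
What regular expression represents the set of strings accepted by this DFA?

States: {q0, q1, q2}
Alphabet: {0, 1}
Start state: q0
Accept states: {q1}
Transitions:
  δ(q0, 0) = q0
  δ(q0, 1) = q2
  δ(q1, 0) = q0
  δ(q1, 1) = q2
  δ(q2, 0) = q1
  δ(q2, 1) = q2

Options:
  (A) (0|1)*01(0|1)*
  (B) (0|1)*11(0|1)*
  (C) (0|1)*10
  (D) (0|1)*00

Check each option against the DFA on short strings; one disagreement eliminates an option:
  (A) (0|1)*01(0|1)*: on '01' the DFA goes q0 → q0 → q2 and rejects (q2 ∉ Accept), but the regex matches it → eliminate
  (B) (0|1)*11(0|1)*: on '10' the DFA goes q0 → q2 → q1 and accepts (q1 ∈ Accept), but the regex does not match it → eliminate
  (C) (0|1)*10: agrees with the DFA on every string of length ≤ 6
  (D) (0|1)*00: on '00' the DFA goes q0 → q0 → q0 and rejects (q0 ∉ Accept), but the regex matches it → eliminate
Only (C) is consistent with the DFA.
(C) (0|1)*10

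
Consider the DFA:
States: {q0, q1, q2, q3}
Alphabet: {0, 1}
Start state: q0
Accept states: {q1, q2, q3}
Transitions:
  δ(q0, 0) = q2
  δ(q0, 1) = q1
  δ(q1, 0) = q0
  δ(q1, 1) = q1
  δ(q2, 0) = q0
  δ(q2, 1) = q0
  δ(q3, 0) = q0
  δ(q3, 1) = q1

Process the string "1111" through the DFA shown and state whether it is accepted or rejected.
Processing string "1111":
  q0 --1--> q1
  q1 --1--> q1
  q1 --1--> q1
  q1 --1--> q1
Final state: q1
Accept states: {q1, q2, q3}
Yes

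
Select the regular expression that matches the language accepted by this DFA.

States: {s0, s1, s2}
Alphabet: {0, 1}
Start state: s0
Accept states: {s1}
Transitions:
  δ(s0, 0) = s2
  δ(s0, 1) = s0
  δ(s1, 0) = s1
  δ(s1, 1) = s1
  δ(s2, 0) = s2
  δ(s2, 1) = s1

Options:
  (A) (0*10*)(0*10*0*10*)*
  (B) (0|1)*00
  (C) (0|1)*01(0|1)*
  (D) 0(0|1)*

Check each option against the DFA on short strings; one disagreement eliminates an option:
  (A) (0*10*)(0*10*0*10*)*: on '1' the DFA goes s0 → s0 and rejects (s0 ∉ Accept), but the regex matches it → eliminate
  (B) (0|1)*00: on '00' the DFA goes s0 → s2 → s2 and rejects (s2 ∉ Accept), but the regex matches it → eliminate
  (C) (0|1)*01(0|1)*: agrees with the DFA on every string of length ≤ 6
  (D) 0(0|1)*: on '0' the DFA goes s0 → s2 and rejects (s2 ∉ Accept), but the regex matches it → eliminate
Only (C) is consistent with the DFA.
(C) (0|1)*01(0|1)*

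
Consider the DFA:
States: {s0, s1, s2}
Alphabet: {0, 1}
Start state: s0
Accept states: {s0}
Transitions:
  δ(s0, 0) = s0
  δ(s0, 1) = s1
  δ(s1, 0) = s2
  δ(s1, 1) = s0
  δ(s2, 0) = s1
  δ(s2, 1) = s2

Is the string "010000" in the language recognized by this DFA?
Processing string "010000":
  s0 --0--> s0
  s0 --1--> s1
  s1 --0--> s2
  s2 --0--> s1
  s1 --0--> s2
  s2 --0--> s1
Final state: s1
Accept states: {s0}
No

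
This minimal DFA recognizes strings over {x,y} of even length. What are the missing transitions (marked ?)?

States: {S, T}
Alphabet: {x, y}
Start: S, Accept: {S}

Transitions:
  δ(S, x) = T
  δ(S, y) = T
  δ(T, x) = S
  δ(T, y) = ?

From the language and accept set, identify what each state tracks — S: even length so far; T: odd length so far.
Each missing δ(q, a) is the state matching the new tracked value after reading a.
δ(T, y) = S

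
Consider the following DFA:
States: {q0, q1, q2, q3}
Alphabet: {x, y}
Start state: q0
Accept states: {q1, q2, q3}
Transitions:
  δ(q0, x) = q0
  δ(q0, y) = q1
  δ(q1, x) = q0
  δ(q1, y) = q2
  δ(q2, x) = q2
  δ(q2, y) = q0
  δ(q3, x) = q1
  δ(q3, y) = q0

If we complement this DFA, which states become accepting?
Complement accept states = All states \ Original accept states
= {q0, q1, q2, q3} \ {q1, q2, q3}
{q0}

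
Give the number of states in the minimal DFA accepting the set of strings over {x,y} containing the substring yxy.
By Myhill–Nerode, count the distinguishable equivalence classes: 4 classes — one per longest suffix of the input that is a prefix of 'yxy' (lengths 0 through 2), plus an absorbing 'already seen yxy' class.
4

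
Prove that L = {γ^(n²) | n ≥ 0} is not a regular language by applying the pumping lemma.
Assume L is regular with pumping length p. Idea: pumping adds a fixed amount, but gaps between consecutive squares grow.
Choose s = γ^(p²) (length p² ≥ p). By the pumping lemma, s = xyz with |xy| ≤ p, |y| > 0, so |y| = k with 1 ≤ k ≤ p. Then |xy²z| = p²+k. Since p² < p²+k ≤ p²+p < (p+1)², the length p²+k lies strictly between consecutive squares, so it is not a perfect square and xy²z ∉ L.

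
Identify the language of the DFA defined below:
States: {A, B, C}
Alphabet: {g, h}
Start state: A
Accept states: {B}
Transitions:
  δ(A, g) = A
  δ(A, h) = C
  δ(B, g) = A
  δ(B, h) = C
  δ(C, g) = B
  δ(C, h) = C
Testing a few strings:
  'ghgg' → reject
  'hhh' → reject
  'hhhg' → accept
  'hg' → accept
State roles: A=no suffix match; B=suffix is hg; C=one trailing h
All strings over {g,h} ending with hg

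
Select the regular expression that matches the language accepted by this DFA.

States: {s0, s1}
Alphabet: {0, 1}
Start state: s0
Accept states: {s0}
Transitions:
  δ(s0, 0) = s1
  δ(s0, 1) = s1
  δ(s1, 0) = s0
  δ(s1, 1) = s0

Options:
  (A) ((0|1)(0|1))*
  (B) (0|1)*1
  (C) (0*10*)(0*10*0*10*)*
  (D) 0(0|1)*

Check each option against the DFA on short strings; one disagreement eliminates an option:
  (A) ((0|1)(0|1))*: agrees with the DFA on every string of length ≤ 6
  (B) (0|1)*1: on ε the DFA stays in s0 and accepts (s0 ∈ Accept), but the regex does not match it → eliminate
  (C) (0*10*)(0*10*0*10*)*: on ε the DFA stays in s0 and accepts (s0 ∈ Accept), but the regex does not match it → eliminate
  (D) 0(0|1)*: on ε the DFA stays in s0 and accepts (s0 ∈ Accept), but the regex does not match it → eliminate
Only (A) is consistent with the DFA.
(A) ((0|1)(0|1))*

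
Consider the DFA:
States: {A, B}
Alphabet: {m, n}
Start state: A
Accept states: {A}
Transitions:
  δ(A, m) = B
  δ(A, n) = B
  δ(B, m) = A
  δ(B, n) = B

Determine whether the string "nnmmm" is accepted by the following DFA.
Processing string "nnmmm":
  A --n--> B
  B --n--> B
  B --m--> A
  A --m--> B
  B --m--> A
Final state: A
Accept states: {A}
Yes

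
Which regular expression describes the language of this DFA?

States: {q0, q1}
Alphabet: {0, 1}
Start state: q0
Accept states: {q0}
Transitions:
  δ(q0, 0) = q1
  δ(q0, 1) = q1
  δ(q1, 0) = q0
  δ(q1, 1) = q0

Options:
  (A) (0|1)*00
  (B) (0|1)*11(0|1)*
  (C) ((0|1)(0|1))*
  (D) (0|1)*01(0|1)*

Check each option against the DFA on short strings; one disagreement eliminates an option:
  (A) (0|1)*00: on ε the DFA stays in q0 and accepts (q0 ∈ Accept), but the regex does not match it → eliminate
  (B) (0|1)*11(0|1)*: on ε the DFA stays in q0 and accepts (q0 ∈ Accept), but the regex does not match it → eliminate
  (C) ((0|1)(0|1))*: agrees with the DFA on every string of length ≤ 6
  (D) (0|1)*01(0|1)*: on ε the DFA stays in q0 and accepts (q0 ∈ Accept), but the regex does not match it → eliminate
Only (C) is consistent with the DFA.
(C) ((0|1)(0|1))*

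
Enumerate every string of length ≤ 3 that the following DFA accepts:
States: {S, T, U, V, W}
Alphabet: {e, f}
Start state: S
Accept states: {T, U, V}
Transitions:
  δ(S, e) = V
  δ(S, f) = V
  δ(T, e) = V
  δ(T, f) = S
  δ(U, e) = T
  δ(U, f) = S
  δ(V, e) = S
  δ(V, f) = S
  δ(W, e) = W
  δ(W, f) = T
e, f, eee, eef, efe, eff, fee, fef, ffe, fff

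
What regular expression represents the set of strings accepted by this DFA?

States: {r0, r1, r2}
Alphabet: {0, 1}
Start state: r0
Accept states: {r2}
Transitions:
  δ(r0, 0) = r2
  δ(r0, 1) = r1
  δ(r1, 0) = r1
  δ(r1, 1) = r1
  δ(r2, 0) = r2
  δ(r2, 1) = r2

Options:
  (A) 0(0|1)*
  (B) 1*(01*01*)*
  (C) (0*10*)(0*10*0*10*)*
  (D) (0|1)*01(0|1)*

Check each option against the DFA on short strings; one disagreement eliminates an option:
  (A) 0(0|1)*: agrees with the DFA on every string of length ≤ 6
  (B) 1*(01*01*)*: on ε the DFA stays in r0 and rejects (r0 ∉ Accept), but the regex matches it → eliminate
  (C) (0*10*)(0*10*0*10*)*: on '0' the DFA goes r0 → r2 and accepts (r2 ∈ Accept), but the regex does not match it → eliminate
  (D) (0|1)*01(0|1)*: on '0' the DFA goes r0 → r2 and accepts (r2 ∈ Accept), but the regex does not match it → eliminate
Only (A) is consistent with the DFA.
(A) 0(0|1)*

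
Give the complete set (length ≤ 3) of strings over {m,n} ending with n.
n, mn, nn, mmn, mnn, nmn, nnn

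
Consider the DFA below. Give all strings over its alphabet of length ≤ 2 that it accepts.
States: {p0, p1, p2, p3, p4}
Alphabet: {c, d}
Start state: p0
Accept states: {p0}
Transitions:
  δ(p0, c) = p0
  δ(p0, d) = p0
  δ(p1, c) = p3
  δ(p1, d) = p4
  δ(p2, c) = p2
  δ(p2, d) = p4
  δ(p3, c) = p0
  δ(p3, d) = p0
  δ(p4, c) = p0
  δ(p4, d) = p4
ε, c, d, cc, cd, dc, dd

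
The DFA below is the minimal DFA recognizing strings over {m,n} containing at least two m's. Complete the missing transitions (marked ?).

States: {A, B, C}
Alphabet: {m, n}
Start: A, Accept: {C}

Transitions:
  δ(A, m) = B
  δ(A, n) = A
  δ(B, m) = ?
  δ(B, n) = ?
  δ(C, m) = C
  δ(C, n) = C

From the language and accept set, identify what each state tracks — A: zero m's seen; B: one m seen; C: ≥ two m's seen.
Each missing δ(q, a) is the state matching the new tracked value after reading a.
δ(B, m) = C; δ(B, n) = B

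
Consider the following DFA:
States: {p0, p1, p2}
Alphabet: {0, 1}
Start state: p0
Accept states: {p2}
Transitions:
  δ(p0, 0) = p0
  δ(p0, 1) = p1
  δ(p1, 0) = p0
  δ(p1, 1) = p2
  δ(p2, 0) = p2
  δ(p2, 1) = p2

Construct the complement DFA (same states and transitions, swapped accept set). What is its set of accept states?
Complement accept states = All states \ Original accept states
= {p0, p1, p2} \ {p2}
{p0, p1}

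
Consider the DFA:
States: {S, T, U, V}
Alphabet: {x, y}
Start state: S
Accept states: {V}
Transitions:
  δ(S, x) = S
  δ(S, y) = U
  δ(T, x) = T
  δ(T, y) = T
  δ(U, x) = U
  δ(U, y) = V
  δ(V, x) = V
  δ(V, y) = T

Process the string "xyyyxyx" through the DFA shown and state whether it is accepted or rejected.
Processing string "xyyyxyx":
  S --x--> S
  S --y--> U
  U --y--> V
  V --y--> T
  T --x--> T
  T --y--> T
  T --x--> T
Final state: T
Accept states: {V}
No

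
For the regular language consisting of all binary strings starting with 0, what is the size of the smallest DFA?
By Myhill–Nerode, count the distinguishable equivalence classes: three classes — empty / started with 0 / started with 1 (dead).
3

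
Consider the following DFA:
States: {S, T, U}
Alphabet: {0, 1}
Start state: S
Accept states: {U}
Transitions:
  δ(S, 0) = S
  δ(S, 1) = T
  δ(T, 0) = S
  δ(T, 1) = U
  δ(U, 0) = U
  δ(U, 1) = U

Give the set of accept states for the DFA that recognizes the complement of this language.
Complement accept states = All states \ Original accept states
= {S, T, U} \ {U}
{S, T}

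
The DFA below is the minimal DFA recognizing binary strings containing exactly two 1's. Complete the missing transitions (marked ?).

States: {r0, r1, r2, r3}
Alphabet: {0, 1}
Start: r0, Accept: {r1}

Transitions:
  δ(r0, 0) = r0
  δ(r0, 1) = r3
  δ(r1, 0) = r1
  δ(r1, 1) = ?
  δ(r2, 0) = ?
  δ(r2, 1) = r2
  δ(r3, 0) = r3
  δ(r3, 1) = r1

From the language and accept set, identify what each state tracks — r0: zero 1's; r1: two 1's; r2: ≥ three 1's (dead); r3: one 1.
Each missing δ(q, a) is the state matching the new tracked value after reading a.
δ(r1, 1) = r2; δ(r2, 0) = r2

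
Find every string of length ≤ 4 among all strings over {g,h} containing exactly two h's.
hh, ghh, hgh, hhg, gghh, ghgh, ghhg, hggh, hghg, hhgg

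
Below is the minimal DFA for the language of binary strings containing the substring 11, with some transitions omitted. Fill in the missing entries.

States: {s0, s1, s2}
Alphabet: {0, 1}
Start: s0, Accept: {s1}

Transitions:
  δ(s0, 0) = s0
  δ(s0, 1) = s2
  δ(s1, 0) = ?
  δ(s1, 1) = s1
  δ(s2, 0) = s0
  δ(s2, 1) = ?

From the language and accept set, identify what each state tracks — s0: no progress toward 11; s1: substring 11 seen; s2: one trailing 1.
Each missing δ(q, a) is the state matching the new tracked value after reading a.
δ(s1, 0) = s1; δ(s2, 1) = s1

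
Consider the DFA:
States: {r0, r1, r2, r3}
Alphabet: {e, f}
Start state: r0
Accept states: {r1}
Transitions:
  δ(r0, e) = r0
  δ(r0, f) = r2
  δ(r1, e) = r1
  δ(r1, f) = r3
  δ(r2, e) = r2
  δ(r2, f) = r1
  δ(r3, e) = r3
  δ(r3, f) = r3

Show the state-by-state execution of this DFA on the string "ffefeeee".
read 'f': r0 → r2
  read 'f': r2 → r1
  read 'e': r1 → r1
  read 'f': r1 → r3
  read 'e': r3 → r3
  read 'e': r3 → r3
  read 'e': r3 → r3
  read 'e': r3 → r3
r0 -> r2 -> r1 -> r1 -> r3 -> r3 -> r3 -> r3 -> r3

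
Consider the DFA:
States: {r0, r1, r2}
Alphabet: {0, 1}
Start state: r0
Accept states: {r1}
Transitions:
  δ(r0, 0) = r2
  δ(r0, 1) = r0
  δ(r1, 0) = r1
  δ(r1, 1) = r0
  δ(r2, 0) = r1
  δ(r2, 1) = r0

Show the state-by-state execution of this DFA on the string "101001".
read '1': r0 → r0
  read '0': r0 → r2
  read '1': r2 → r0
  read '0': r0 → r2
  read '0': r2 → r1
  read '1': r1 → r0
r0 -> r0 -> r2 -> r0 -> r2 -> r1 -> r0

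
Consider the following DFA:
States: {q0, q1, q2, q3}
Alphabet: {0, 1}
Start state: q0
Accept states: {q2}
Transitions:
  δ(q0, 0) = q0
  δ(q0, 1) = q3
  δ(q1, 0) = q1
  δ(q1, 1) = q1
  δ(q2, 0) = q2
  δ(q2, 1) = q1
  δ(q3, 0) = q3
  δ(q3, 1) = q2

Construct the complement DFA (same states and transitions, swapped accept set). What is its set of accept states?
Complement accept states = All states \ Original accept states
= {q0, q1, q2, q3} \ {q2}
{q0, q1, q3}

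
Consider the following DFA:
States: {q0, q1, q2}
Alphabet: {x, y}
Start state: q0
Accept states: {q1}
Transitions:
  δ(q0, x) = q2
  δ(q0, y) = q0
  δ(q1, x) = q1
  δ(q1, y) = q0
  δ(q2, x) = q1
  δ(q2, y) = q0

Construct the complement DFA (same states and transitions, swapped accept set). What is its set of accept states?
Complement accept states = All states \ Original accept states
= {q0, q1, q2} \ {q1}
{q0, q2}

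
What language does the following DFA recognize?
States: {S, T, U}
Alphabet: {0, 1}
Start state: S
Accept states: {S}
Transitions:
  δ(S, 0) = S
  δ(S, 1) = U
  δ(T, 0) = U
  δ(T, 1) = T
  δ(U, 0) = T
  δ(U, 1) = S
Testing a few strings:
  '1' → reject
  '11' → accept
  '0' → accept
  '110' → accept
State roles: S=value ≡ 0 (mod 3); T=value ≡ 2 (mod 3); U=value ≡ 1 (mod 3)
All binary strings representing a multiple of 3 (read in base 2; leading zeros allowed and ε counts as 0)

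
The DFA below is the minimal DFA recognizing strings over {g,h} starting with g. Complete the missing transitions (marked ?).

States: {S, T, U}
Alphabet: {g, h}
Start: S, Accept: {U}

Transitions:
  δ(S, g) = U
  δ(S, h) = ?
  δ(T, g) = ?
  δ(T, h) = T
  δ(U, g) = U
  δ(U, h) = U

From the language and accept set, identify what each state tracks — S: no input read; T: started with h (dead); U: started with g.
Each missing δ(q, a) is the state matching the new tracked value after reading a.
δ(S, h) = T; δ(T, g) = T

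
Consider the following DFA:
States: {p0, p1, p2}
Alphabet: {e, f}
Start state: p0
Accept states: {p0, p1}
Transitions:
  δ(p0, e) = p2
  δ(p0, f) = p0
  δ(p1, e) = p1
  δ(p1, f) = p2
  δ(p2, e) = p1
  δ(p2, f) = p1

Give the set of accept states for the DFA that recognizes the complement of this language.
Complement accept states = All states \ Original accept states
= {p0, p1, p2} \ {p0, p1}
{p2}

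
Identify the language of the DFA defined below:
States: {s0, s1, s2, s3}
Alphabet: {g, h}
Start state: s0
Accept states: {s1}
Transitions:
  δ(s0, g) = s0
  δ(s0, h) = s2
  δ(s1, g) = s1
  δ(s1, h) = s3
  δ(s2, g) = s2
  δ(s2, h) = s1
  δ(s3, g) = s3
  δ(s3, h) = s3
Testing a few strings:
  'hggh' → accept
  'hhhg' → reject
  'gh' → reject
  'hg' → reject
State roles: s0=zero h's; s1=two h's; s2=one h; s3=≥ three h's (dead)
All strings over {g,h} containing exactly two h's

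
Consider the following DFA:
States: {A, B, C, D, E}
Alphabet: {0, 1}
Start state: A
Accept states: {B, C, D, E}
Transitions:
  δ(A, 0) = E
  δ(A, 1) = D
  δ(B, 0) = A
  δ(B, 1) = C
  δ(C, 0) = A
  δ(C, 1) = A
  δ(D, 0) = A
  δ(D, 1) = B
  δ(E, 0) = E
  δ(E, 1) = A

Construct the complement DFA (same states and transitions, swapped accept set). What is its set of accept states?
Complement accept states = All states \ Original accept states
= {A, B, C, D, E} \ {B, C, D, E}
{A}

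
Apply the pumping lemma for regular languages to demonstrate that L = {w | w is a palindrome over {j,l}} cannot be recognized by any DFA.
Assume L is regular with pumping length p. Idea: pumping the leading j-block breaks the symmetry.
Choose s = j^p l j^p (a palindrome of length 2p+1 ≥ p). By the pumping lemma, s = xyz with |xy| ≤ p, |y| > 0, so y = j^k with k > 0 (xy lies entirely in the first j^p). Then xy²z = j^(p+k) l j^p, which is not a palindrome since p+k ≠ p.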